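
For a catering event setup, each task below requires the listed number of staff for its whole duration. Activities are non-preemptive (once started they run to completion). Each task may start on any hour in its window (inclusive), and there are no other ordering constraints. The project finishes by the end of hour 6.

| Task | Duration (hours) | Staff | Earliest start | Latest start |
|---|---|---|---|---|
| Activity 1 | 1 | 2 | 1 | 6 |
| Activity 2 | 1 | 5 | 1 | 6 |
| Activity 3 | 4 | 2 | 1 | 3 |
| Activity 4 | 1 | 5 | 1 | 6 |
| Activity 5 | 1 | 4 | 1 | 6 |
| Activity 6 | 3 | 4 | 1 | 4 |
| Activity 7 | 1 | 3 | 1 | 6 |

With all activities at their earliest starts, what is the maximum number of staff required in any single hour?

Early-start schedule: Activity 1@1, Activity 2@1, Activity 3@1, Activity 4@1, Activity 5@1, Activity 6@1, Activity 7@1.
Load per hour: hour 1: 25, hour 2: 6, hour 3: 6, hour 4: 2, hour 5: 0, hour 6: 0.
Peak is 25.

25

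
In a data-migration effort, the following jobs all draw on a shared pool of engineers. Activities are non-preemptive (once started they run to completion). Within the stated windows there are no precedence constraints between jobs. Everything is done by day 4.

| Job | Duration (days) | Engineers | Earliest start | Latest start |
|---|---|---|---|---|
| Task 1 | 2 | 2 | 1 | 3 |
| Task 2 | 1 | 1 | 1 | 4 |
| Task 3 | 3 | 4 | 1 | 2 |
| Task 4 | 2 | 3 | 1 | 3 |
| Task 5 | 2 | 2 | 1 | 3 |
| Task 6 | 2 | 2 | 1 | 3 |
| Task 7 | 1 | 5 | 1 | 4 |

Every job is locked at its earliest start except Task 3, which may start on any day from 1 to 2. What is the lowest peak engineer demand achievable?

15

Task 3@1: d1:19  d2:13  d3:4  d4:0 → peak 19
Task 3@2: d1:15  d2:13  d3:4  d4:4 → peak 15
Best is Task 3@2, peak 15.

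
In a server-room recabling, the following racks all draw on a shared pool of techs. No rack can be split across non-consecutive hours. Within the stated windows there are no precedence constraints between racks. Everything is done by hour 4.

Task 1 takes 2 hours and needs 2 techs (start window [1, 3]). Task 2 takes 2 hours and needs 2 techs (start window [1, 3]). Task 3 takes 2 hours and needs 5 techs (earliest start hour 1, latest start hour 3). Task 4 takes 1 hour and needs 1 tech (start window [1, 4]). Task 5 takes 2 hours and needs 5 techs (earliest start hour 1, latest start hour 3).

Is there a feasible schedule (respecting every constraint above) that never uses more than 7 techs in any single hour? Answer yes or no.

no

Total tech-hours = 29; over 4 hours the average is 29/4 > 7, so some hour must exceed 7.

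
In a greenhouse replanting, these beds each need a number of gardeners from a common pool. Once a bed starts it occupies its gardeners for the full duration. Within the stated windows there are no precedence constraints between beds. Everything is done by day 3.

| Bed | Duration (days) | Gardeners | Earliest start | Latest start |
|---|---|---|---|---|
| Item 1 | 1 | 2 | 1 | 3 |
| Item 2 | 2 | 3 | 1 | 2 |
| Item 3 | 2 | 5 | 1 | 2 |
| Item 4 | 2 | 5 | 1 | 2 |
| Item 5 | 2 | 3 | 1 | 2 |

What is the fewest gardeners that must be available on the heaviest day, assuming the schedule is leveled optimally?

Early-start (Item 1@1, Item 2@1, Item 3@1, Item 4@1, Item 5@1) gives peak 18: d1:18  d2:16  d3:0.
Shift Item 5→2.
Schedule Item 1@1, Item 2@1, Item 3@1, Item 4@1, Item 5@2: d1:15  d2:16  d3:3 — peak 16.

16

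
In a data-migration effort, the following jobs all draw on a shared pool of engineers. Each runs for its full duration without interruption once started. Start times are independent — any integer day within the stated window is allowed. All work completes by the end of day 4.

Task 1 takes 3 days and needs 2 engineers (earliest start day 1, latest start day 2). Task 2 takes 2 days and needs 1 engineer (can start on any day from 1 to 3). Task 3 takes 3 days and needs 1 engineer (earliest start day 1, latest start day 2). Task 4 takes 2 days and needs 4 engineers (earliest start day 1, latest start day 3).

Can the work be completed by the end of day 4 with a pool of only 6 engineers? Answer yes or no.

no

The minimum achievable peak is 7; 6 < 7, so no feasible schedule stays within the cap.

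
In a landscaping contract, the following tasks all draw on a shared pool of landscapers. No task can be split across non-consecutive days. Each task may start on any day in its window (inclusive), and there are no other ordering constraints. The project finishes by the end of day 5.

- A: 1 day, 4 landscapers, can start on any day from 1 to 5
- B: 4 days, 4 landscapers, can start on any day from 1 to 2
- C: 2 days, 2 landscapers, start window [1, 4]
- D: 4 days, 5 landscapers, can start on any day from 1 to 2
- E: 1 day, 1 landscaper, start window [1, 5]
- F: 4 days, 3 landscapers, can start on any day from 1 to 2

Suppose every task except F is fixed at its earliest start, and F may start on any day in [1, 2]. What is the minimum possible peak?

F@1: d1:19  d2:14  d3:12  d4:12  d5:0 → peak 19
F@2: d1:16  d2:14  d3:12  d4:12  d5:3 → peak 16
Best is F@2, peak 16.

16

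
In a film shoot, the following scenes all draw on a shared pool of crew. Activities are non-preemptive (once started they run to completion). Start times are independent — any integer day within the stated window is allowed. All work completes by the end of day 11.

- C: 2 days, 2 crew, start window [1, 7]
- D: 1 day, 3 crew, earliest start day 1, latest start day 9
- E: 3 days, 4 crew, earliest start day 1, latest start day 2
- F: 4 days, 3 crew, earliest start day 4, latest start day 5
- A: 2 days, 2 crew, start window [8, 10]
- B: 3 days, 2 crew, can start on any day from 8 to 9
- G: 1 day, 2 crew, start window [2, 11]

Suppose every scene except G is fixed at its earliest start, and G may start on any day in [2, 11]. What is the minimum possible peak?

9

G@2: d1:9  d2:8  d3:4  d4:3  d5:3  d6:3  d7:3  d8:4  d9:4  d10:2  d11:0 → peak 9
G@3: d1:9  d2:6  d3:6  d4:3  d5:3  d6:3  d7:3  d8:4  d9:4  d10:2  d11:0 → peak 9
G@4: d1:9  d2:6  d3:4  d4:5  d5:3  d6:3  d7:3  d8:4  d9:4  d10:2  d11:0 → peak 9
G@5: d1:9  d2:6  d3:4  d4:3  d5:5  d6:3  d7:3  d8:4  d9:4  d10:2  d11:0 → peak 9
G@6: d1:9  d2:6  d3:4  d4:3  d5:3  d6:5  d7:3  d8:4  d9:4  d10:2  d11:0 → peak 9
G@7: d1:9  d2:6  d3:4  d4:3  d5:3  d6:3  d7:5  d8:4  d9:4  d10:2  d11:0 → peak 9
G@8: d1:9  d2:6  d3:4  d4:3  d5:3  d6:3  d7:3  d8:6  d9:4  d10:2  d11:0 → peak 9
G@9: d1:9  d2:6  d3:4  d4:3  d5:3  d6:3  d7:3  d8:4  d9:6  d10:2  d11:0 → peak 9
G@10: d1:9  d2:6  d3:4  d4:3  d5:3  d6:3  d7:3  d8:4  d9:4  d10:4  d11:0 → peak 9
G@11: d1:9  d2:6  d3:4  d4:3  d5:3  d6:3  d7:3  d8:4  d9:4  d10:2  d11:2 → peak 9
Best is G@2, peak 9.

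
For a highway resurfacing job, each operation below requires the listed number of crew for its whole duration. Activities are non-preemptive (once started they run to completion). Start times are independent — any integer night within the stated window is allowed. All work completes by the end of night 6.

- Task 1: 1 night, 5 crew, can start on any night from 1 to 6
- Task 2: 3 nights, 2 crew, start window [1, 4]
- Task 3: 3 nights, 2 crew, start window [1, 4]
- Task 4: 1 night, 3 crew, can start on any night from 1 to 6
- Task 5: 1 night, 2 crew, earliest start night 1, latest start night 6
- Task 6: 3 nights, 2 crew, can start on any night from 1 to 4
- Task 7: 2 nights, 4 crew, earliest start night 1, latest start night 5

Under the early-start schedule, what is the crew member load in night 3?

At early start, night 3 has: Task 2, Task 3, Task 6.
Demand: 2 + 2 + 2 = 6.

6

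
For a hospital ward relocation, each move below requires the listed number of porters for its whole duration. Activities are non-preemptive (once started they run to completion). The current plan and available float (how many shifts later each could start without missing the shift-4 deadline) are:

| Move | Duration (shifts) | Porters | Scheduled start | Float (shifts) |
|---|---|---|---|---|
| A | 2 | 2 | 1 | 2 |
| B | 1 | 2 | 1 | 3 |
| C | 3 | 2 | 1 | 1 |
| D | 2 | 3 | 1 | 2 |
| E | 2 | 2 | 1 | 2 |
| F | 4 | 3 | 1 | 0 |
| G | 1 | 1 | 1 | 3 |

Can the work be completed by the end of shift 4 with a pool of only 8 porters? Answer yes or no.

no

Total porter-shifts = 35; over 4 shifts the average is 35/4 > 8, so some shift must exceed 8.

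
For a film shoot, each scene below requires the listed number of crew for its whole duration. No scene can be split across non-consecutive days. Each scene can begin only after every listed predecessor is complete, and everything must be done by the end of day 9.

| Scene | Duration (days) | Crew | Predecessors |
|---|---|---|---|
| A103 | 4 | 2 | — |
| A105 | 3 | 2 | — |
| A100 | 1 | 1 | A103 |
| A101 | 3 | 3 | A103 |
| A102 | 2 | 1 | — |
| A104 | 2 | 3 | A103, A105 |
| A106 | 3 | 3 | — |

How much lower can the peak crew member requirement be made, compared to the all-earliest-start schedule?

Early-start peak: d1:8  d2:8  d3:7  d4:2  d5:7  d6:6  d7:3  d8:0  d9:0 ⇒ 8.
Leveled (A103@1, A105@4, A100@7, A101@5, A102@7, A104@8, A106@1): d1:5  d2:5  d3:5  d4:4  d5:5  d6:5  d7:5  d8:4  d9:3 ⇒ 5.
Reduction 8 − 5 = 3.

3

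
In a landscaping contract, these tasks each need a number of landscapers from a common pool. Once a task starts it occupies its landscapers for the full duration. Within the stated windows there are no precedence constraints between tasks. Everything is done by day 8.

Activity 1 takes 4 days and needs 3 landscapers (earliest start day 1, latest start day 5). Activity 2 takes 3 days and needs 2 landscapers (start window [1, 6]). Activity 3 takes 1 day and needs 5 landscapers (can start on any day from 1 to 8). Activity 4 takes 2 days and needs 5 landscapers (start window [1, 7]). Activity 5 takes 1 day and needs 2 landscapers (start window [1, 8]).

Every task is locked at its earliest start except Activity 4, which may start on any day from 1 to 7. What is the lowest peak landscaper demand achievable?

Activity 4@1: d1:17  d2:10  d3:5  d4:3  d5:0  d6:0  d7:0  d8:0 → peak 17
Activity 4@2: d1:12  d2:10  d3:10  d4:3  d5:0  d6:0  d7:0  d8:0 → peak 12
Activity 4@3: d1:12  d2:5  d3:10  d4:8  d5:0  d6:0  d7:0  d8:0 → peak 12
Activity 4@4: d1:12  d2:5  d3:5  d4:8  d5:5  d6:0  d7:0  d8:0 → peak 12
Activity 4@5: d1:12  d2:5  d3:5  d4:3  d5:5  d6:5  d7:0  d8:0 → peak 12
Activity 4@6: d1:12  d2:5  d3:5  d4:3  d5:0  d6:5  d7:5  d8:0 → peak 12
Activity 4@7: d1:12  d2:5  d3:5  d4:3  d5:0  d6:0  d7:5  d8:5 → peak 12
Best is Activity 4@2, peak 12.

12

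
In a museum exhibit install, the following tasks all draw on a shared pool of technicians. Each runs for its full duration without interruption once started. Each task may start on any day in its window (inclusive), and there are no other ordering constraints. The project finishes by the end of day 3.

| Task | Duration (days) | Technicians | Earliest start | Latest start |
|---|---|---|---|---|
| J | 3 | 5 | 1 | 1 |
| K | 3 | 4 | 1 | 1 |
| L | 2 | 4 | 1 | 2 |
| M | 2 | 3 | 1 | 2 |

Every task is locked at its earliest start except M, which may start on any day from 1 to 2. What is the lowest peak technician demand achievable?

M@1: d1:16  d2:16  d3:9 → peak 16
M@2: d1:13  d2:16  d3:12 → peak 16
Best is M@1, peak 16.

16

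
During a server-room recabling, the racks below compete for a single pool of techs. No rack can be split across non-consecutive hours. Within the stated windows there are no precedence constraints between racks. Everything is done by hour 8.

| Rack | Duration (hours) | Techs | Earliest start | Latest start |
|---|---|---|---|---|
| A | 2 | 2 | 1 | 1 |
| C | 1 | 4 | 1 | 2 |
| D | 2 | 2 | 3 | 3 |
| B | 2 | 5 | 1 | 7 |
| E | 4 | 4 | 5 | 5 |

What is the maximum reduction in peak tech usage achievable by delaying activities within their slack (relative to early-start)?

Early-start peak: h1:11  h2:7  h3:2  h4:2  h5:4  h6:4  h7:4  h8:4 ⇒ 11.
Leveled (A@1, C@1, D@3, B@2, E@5): h1:6  h2:7  h3:7  h4:2  h5:4  h6:4  h7:4  h8:4 ⇒ 7.
Reduction 11 − 7 = 4.

4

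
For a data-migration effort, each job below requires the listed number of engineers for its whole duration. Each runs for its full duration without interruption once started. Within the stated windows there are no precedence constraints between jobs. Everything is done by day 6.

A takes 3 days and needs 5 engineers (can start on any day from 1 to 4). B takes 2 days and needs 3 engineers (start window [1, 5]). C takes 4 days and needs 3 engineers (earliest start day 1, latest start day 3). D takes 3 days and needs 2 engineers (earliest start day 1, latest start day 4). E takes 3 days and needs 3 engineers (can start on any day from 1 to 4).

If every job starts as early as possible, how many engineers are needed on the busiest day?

16

Early-start schedule: A@1, B@1, C@1, D@1, E@1.
Load per day: day 1: 16, day 2: 16, day 3: 13, day 4: 3, day 5: 0, day 6: 0.
Peak is 16.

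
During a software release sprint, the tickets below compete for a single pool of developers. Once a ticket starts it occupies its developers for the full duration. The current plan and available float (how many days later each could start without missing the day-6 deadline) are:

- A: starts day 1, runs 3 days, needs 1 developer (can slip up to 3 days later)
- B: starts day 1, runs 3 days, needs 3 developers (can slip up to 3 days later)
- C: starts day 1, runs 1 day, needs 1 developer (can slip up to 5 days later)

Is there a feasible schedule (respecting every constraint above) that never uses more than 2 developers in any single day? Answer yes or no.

no

Total developer-days = 13; over 6 days the average is 13/6 > 2, so some day must exceed 2.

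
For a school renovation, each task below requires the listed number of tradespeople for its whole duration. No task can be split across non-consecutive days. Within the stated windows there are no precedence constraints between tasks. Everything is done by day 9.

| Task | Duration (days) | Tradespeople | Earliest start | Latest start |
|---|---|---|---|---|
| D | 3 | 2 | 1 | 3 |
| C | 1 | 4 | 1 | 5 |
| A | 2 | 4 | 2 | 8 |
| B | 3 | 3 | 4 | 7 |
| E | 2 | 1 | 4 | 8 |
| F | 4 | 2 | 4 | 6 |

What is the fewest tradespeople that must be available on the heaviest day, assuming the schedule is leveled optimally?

Early-start (D@1, C@1, A@2, B@4, E@4, F@4) gives peak 6: d1:6  d2:6  d3:6  d4:6  d5:6  d6:5  d7:2  d8:0  d9:0.
Shift D→2, A→8, B→5, E→8.
Schedule D@2, C@1, A@8, B@5, E@8, F@4: d1:4  d2:2  d3:2  d4:4  d5:5  d6:5  d7:5  d8:5  d9:5 — peak 5.
Total tradesperson-days = 37 over 9 days ⇒ peak ≥ ⌈37/9⌉ = 5, so 5 is optimal.

5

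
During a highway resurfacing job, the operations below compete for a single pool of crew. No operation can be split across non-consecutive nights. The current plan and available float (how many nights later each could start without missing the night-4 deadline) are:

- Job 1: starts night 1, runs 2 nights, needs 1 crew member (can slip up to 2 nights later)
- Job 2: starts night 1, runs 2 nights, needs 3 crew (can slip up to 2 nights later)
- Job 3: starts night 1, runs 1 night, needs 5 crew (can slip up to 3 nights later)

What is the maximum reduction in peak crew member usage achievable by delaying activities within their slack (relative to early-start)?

4

Early-start peak: n1:9  n2:4  n3:0  n4:0 ⇒ 9.
Leveled (Job 1@1, Job 2@1, Job 3@3): n1:4  n2:4  n3:5  n4:0 ⇒ 5.
Reduction 9 − 5 = 4.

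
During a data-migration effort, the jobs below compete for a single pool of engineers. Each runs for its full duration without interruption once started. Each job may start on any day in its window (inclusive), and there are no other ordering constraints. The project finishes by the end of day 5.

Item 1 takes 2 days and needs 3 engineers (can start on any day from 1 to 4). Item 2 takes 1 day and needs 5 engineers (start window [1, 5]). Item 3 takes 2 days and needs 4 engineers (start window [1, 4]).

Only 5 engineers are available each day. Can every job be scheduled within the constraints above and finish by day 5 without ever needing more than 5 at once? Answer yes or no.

yes

Schedule Item 1@1, Item 2@3, Item 3@4: d1:3  d2:3  d3:5  d4:4  d5:4 — peak 5 ≤ 5.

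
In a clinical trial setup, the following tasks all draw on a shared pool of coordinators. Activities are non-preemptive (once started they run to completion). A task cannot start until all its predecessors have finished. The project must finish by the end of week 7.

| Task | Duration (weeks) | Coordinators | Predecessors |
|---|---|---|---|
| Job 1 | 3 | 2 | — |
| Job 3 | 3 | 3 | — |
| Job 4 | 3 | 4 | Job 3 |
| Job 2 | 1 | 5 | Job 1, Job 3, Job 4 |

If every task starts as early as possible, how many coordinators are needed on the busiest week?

5

Early-start schedule: Job 1@1, Job 3@1, Job 4@4, Job 2@7.
Load per week: week 1: 5, week 2: 5, week 3: 5, week 4: 4, week 5: 4, week 6: 4, week 7: 5.
Peak is 5.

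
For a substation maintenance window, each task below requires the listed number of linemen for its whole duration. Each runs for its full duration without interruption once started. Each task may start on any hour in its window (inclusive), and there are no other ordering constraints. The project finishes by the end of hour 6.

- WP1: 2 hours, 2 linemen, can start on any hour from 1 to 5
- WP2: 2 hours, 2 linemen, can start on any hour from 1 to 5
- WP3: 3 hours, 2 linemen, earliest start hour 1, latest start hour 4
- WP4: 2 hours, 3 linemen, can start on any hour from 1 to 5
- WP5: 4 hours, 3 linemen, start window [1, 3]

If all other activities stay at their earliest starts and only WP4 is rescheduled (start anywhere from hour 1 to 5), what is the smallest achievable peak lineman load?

9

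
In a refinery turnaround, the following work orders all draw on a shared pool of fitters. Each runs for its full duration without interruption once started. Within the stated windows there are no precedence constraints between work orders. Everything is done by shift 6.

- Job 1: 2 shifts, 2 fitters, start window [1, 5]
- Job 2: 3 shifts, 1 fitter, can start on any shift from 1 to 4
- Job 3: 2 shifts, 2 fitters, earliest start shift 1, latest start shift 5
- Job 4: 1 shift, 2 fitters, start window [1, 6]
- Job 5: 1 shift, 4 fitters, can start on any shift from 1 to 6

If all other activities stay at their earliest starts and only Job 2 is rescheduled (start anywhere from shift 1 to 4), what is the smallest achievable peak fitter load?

Job 2@1: s1:11  s2:5  s3:1  s4:0  s5:0  s6:0 → peak 11
Job 2@2: s1:10  s2:5  s3:1  s4:1  s5:0  s6:0 → peak 10
Job 2@3: s1:10  s2:4  s3:1  s4:1  s5:1  s6:0 → peak 10
Job 2@4: s1:10  s2:4  s3:0  s4:1  s5:1  s6:1 → peak 10
Best is Job 2@2, peak 10.

10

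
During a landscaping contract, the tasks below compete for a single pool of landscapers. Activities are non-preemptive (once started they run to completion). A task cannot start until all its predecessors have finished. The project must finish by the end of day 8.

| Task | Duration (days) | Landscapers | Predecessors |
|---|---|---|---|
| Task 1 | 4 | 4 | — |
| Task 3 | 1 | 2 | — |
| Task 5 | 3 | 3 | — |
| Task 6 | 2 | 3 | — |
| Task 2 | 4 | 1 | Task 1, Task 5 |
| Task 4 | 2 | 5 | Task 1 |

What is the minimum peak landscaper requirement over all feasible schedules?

7

Early-start (Task 1@1, Task 3@1, Task 5@1, Task 6@1, Task 2@5, Task 4@5) gives peak 12: d1:12  d2:10  d3:7  d4:4  d5:6  d6:6  d7:1  d8:1.
Shift Task 5→2, Task 6→5, Task 4→7.
Schedule Task 1@1, Task 3@1, Task 5@2, Task 6@5, Task 2@5, Task 4@7: d1:6  d2:7  d3:7  d4:7  d5:4  d6:4  d7:6  d8:6 — peak 7.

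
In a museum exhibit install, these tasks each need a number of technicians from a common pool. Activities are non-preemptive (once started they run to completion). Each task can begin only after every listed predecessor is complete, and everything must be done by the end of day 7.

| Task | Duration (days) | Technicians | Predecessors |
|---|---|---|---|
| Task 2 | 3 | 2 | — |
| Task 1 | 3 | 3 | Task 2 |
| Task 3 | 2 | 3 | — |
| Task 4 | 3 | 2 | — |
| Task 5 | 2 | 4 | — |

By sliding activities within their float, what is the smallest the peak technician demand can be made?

Early-start (Task 2@1, Task 1@4, Task 3@1, Task 4@1, Task 5@1) gives peak 11: d1:11  d2:11  d3:4  d4:3  d5:3  d6:3  d7:0.
Shift Task 3→3, Task 4→5.
Schedule Task 2@1, Task 1@4, Task 3@3, Task 4@5, Task 5@1: d1:6  d2:6  d3:5  d4:6  d5:5  d6:5  d7:2 — peak 6.

6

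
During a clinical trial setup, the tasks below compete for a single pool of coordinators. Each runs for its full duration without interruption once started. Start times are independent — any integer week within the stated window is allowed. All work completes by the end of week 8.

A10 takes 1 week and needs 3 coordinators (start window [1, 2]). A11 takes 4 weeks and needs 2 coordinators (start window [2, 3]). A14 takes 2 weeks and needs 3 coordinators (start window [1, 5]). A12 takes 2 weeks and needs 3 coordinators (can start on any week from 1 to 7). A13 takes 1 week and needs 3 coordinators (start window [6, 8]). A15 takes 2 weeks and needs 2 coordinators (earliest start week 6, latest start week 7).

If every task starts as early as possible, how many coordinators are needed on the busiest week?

Early-start schedule: A10@1, A11@2, A14@1, A12@1, A13@6, A15@6.
Load per week: week 1: 9, week 2: 8, week 3: 2, week 4: 2, week 5: 2, week 6: 5, week 7: 2, week 8: 0.
Peak is 9.

9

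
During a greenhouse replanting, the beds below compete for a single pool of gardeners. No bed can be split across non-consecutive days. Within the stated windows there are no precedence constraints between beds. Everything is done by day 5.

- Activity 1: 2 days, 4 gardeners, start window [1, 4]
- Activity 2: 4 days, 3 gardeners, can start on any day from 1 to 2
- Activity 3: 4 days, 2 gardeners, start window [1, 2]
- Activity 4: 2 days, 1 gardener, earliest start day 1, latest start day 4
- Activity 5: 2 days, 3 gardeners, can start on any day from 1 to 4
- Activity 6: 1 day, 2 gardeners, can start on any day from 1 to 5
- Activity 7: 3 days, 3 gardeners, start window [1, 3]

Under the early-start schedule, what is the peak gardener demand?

Early-start schedule: Activity 1@1, Activity 2@1, Activity 3@1, Activity 4@1, Activity 5@1, Activity 6@1, Activity 7@1.
Load per day: day 1: 18, day 2: 16, day 3: 8, day 4: 5, day 5: 0.
Peak is 18.

18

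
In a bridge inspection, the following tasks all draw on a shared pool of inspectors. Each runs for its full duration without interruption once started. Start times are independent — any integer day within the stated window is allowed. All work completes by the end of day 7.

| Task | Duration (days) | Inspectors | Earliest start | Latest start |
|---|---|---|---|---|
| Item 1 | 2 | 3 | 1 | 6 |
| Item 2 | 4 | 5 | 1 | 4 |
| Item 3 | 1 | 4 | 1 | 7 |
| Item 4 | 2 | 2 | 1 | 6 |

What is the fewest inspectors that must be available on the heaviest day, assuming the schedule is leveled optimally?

Early-start (Item 1@1, Item 2@1, Item 3@1, Item 4@1) gives peak 14: d1:14  d2:10  d3:5  d4:5  d5:0  d6:0  d7:0.
Shift Item 2→3, Item 3→7.
Schedule Item 1@1, Item 2@3, Item 3@7, Item 4@1: d1:5  d2:5  d3:5  d4:5  d5:5  d6:5  d7:4 — peak 5.
Total inspector-days = 34 over 7 days ⇒ peak ≥ ⌈34/7⌉ = 5, so 5 is optimal.

5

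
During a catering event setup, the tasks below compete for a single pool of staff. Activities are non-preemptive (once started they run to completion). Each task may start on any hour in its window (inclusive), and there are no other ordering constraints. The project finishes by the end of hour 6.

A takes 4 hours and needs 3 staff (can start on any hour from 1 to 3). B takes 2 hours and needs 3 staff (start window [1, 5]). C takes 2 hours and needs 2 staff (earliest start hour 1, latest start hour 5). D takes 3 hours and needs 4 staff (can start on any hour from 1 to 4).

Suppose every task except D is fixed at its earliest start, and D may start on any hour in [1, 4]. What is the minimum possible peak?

D@1: h1:12  h2:12  h3:7  h4:3  h5:0  h6:0 → peak 12
D@2: h1:8  h2:12  h3:7  h4:7  h5:0  h6:0 → peak 12
D@3: h1:8  h2:8  h3:7  h4:7  h5:4  h6:0 → peak 8
D@4: h1:8  h2:8  h3:3  h4:7  h5:4  h6:4 → peak 8
Best is D@3, peak 8.

8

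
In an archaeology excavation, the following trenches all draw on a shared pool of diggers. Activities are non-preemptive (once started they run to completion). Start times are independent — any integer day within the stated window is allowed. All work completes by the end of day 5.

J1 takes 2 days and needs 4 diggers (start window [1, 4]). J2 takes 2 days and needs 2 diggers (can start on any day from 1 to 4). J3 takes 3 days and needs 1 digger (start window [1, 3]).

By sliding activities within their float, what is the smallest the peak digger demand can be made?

Early-start (J1@1, J2@1, J3@1) gives peak 7: d1:7  d2:7  d3:1  d4:0  d5:0.
Shift J2→3, J3→3.
Schedule J1@1, J2@3, J3@3: d1:4  d2:4  d3:3  d4:3  d5:1 — peak 4.

4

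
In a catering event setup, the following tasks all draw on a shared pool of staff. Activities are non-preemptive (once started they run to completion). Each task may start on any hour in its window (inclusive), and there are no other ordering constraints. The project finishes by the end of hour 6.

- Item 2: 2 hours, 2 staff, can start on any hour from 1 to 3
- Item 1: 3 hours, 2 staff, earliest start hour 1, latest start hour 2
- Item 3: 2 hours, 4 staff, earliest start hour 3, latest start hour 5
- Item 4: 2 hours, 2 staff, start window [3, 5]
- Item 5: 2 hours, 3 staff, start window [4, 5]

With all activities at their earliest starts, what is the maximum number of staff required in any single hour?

9

Early-start schedule: Item 2@1, Item 1@1, Item 3@3, Item 4@3, Item 5@4.
Load per hour: hour 1: 4, hour 2: 4, hour 3: 8, hour 4: 9, hour 5: 3, hour 6: 0.
Peak is 9.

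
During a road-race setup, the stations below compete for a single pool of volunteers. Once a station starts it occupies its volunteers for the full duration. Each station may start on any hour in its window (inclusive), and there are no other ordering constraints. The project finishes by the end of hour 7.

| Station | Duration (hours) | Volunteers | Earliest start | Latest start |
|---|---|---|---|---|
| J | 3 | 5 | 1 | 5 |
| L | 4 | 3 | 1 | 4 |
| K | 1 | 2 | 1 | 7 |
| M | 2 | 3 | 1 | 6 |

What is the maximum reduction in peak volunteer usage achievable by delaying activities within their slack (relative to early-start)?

Early-start peak: h1:13  h2:11  h3:8  h4:3  h5:0  h6:0  h7:0 ⇒ 13.
Leveled (J@1, L@4, K@4, M@5): h1:5  h2:5  h3:5  h4:5  h5:6  h6:6  h7:3 ⇒ 6.
Reduction 13 − 6 = 7.

7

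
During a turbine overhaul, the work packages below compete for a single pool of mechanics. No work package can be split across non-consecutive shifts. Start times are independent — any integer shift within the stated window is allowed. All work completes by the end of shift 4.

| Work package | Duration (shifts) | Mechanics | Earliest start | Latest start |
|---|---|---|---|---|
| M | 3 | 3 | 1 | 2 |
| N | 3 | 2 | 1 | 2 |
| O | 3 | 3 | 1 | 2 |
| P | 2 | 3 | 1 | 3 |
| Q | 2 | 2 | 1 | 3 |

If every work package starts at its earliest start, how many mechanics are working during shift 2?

At early start, shift 2 has: M, N, O, P, Q.
Demand: 3 + 2 + 3 + 3 + 2 = 13.

13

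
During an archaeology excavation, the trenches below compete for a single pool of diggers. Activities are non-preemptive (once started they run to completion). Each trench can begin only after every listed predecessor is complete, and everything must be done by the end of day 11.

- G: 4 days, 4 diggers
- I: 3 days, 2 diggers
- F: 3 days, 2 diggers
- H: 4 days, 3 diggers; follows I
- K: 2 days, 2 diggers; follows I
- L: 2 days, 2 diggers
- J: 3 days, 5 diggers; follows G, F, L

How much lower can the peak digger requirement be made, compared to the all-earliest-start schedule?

3

Early-start peak: d1:10  d2:10  d3:8  d4:9  d5:10  d6:8  d7:8  d8:0  d9:0  d10:0  d11:0 ⇒ 10.
Leveled (G@1, I@1, F@4, H@5, K@5, L@7, J@9): d1:6  d2:6  d3:6  d4:6  d5:7  d6:7  d7:5  d8:5  d9:5  d10:5  d11:5 ⇒ 7.
Reduction 10 − 7 = 3.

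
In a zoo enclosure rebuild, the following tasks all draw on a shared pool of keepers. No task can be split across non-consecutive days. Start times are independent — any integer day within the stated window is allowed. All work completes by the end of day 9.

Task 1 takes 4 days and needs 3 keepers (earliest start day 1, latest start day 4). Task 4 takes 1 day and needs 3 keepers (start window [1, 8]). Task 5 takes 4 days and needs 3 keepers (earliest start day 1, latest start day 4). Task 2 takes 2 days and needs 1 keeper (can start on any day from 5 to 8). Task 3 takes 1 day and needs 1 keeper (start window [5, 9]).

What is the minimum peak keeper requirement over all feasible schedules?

6

Early-start (Task 1@1, Task 4@1, Task 5@1, Task 2@5, Task 3@5) gives peak 9: d1:9  d2:6  d3:6  d4:6  d5:2  d6:1  d7:0  d8:0  d9:0.
Shift Task 5→2.
Schedule Task 1@1, Task 4@1, Task 5@2, Task 2@5, Task 3@5: d1:6  d2:6  d3:6  d4:6  d5:5  d6:1  d7:0  d8:0  d9:0 — peak 6.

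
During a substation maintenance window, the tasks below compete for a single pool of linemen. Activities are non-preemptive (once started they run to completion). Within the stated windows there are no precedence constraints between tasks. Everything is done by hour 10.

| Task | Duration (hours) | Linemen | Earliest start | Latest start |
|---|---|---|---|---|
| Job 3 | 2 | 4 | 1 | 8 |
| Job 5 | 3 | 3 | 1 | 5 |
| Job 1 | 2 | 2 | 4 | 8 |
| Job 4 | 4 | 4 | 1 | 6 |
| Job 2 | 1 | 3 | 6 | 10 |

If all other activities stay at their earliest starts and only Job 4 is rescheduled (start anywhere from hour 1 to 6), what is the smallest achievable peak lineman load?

7

Job 4@1: h1:11  h2:11  h3:7  h4:6  h5:2  h6:3  h7:0  h8:0  h9:0  h10:0 → peak 11
Job 4@2: h1:7  h2:11  h3:7  h4:6  h5:6  h6:3  h7:0  h8:0  h9:0  h10:0 → peak 11
Job 4@3: h1:7  h2:7  h3:7  h4:6  h5:6  h6:7  h7:0  h8:0  h9:0  h10:0 → peak 7
Job 4@4: h1:7  h2:7  h3:3  h4:6  h5:6  h6:7  h7:4  h8:0  h9:0  h10:0 → peak 7
Job 4@5: h1:7  h2:7  h3:3  h4:2  h5:6  h6:7  h7:4  h8:4  h9:0  h10:0 → peak 7
Job 4@6: h1:7  h2:7  h3:3  h4:2  h5:2  h6:7  h7:4  h8:4  h9:4  h10:0 → peak 7
Best is Job 4@3, peak 7.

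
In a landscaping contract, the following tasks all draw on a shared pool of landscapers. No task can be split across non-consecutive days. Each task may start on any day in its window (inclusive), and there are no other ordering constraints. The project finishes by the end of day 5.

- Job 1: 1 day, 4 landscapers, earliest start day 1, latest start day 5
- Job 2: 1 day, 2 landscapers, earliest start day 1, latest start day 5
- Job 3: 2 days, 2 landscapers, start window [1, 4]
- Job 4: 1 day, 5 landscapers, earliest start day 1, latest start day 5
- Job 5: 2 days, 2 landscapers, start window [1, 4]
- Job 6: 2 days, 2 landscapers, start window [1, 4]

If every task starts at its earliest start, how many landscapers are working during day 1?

At early start, day 1 has: Job 1, Job 2, Job 3, Job 4, Job 5, Job 6.
Demand: 4 + 2 + 2 + 5 + 2 + 2 = 17.

17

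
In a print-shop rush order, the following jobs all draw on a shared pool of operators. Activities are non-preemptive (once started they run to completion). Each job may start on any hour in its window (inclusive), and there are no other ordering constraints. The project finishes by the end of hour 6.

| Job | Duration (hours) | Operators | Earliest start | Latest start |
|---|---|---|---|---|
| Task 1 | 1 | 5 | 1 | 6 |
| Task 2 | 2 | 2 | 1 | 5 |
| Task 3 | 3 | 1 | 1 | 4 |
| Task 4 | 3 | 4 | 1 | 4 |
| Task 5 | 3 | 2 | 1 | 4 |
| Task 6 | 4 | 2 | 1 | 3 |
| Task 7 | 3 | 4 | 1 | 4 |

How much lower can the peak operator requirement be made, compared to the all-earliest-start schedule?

Early-start peak: h1:20  h2:15  h3:13  h4:2  h5:0  h6:0 ⇒ 20.
Leveled (Task 1@1, Task 2@2, Task 3@2, Task 4@1, Task 5@4, Task 6@2, Task 7@4): h1:9  h2:9  h3:9  h4:9  h5:8  h6:6 ⇒ 9.
Reduction 20 − 9 = 11.

11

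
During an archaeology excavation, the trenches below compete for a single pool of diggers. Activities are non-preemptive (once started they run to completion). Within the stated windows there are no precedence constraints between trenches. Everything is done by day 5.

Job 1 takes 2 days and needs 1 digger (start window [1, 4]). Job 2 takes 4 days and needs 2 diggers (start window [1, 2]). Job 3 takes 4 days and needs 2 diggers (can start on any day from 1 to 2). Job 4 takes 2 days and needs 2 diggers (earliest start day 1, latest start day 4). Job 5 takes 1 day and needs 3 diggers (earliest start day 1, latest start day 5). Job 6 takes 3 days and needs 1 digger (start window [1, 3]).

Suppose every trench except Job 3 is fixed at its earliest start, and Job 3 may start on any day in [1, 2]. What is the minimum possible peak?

9

Job 3@1: d1:11  d2:8  d3:5  d4:4  d5:0 → peak 11
Job 3@2: d1:9  d2:8  d3:5  d4:4  d5:2 → peak 9
Best is Job 3@2, peak 9.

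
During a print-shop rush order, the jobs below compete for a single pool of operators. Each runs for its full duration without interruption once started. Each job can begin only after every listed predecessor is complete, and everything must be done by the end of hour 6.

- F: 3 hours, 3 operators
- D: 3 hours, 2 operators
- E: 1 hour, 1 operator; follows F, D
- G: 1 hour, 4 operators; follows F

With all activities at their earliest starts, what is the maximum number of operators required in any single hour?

5

Early-start schedule: F@1, D@1, E@4, G@4.
Load per hour: hour 1: 5, hour 2: 5, hour 3: 5, hour 4: 5, hour 5: 0, hour 6: 0.
Peak is 5.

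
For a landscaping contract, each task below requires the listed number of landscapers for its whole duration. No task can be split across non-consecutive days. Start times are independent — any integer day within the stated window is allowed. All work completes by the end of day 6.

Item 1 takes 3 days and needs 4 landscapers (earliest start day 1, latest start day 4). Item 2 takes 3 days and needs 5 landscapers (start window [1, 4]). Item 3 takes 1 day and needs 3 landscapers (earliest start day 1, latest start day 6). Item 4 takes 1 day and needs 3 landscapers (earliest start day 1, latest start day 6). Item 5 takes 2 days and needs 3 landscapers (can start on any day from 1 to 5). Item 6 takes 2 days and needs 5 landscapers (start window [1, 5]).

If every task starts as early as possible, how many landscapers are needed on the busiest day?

23

Early-start schedule: Item 1@1, Item 2@1, Item 3@1, Item 4@1, Item 5@1, Item 6@1.
Load per day: day 1: 23, day 2: 17, day 3: 9, day 4: 0, day 5: 0, day 6: 0.
Peak is 23.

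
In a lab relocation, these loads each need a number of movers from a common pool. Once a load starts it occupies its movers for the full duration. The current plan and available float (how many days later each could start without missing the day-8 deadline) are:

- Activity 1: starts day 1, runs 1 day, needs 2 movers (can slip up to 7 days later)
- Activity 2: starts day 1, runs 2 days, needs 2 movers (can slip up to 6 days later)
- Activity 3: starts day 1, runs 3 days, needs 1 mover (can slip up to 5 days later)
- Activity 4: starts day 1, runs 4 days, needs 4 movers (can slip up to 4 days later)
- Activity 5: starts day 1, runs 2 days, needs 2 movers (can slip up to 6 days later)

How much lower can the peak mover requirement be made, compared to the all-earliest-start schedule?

Early-start peak: d1:11  d2:9  d3:5  d4:4  d5:0  d6:0  d7:0  d8:0 ⇒ 11.
Leveled (Activity 1@1, Activity 2@1, Activity 3@2, Activity 4@5, Activity 5@3): d1:4  d2:3  d3:3  d4:3  d5:4  d6:4  d7:4  d8:4 ⇒ 4.
Reduction 11 − 4 = 7.

7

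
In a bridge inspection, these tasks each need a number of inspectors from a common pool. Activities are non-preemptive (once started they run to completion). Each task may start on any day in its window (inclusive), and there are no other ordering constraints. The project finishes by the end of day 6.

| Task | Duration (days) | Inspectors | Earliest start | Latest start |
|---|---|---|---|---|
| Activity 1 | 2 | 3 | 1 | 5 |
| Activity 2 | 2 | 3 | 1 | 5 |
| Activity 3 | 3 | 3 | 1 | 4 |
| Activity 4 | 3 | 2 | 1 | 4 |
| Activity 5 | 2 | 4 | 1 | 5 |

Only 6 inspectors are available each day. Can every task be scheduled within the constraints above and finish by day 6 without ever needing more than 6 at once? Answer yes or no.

Schedule Activity 1@1, Activity 2@3, Activity 3@1, Activity 4@4, Activity 5@5: d1:6  d2:6  d3:6  d4:5  d5:6  d6:6 — peak 6 ≤ 6.

yes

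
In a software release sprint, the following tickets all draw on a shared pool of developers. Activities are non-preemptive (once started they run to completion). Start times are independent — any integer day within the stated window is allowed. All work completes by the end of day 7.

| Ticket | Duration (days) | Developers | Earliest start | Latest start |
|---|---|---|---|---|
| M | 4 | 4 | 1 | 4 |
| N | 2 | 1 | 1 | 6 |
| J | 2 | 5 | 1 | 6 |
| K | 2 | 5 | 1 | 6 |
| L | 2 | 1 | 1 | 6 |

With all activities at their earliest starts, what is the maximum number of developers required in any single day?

16

Early-start schedule: M@1, N@1, J@1, K@1, L@1.
Load per day: day 1: 16, day 2: 16, day 3: 4, day 4: 4, day 5: 0, day 6: 0, day 7: 0.
Peak is 16.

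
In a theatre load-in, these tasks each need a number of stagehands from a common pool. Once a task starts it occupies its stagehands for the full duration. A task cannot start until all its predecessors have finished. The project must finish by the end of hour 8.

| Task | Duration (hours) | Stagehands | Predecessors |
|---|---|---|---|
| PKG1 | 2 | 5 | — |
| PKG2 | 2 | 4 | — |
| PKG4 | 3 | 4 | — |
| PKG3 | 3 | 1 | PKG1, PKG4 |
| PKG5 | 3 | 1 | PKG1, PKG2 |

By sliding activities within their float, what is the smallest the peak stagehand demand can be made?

8

Early-start (PKG1@1, PKG2@1, PKG4@1, PKG3@4, PKG5@3) gives peak 13: h1:13  h2:13  h3:5  h4:2  h5:2  h6:1  h7:0  h8:0.
Shift PKG2→3, PKG4→3, PKG3→6, PKG5→5.
Schedule PKG1@1, PKG2@3, PKG4@3, PKG3@6, PKG5@5: h1:5  h2:5  h3:8  h4:8  h5:5  h6:2  h7:2  h8:1 — peak 8.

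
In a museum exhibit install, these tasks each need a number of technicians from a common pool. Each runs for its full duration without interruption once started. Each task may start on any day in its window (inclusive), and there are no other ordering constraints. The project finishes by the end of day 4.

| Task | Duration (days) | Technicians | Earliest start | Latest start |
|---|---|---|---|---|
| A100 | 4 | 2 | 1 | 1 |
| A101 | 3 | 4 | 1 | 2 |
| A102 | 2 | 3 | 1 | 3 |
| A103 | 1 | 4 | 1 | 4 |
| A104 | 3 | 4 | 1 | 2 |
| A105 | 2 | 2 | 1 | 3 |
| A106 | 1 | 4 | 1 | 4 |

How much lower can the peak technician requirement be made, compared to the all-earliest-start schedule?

Early-start peak: d1:23  d2:15  d3:10  d4:2 ⇒ 23.
Leveled (A100@1, A101@1, A102@1, A103@1, A104@2, A105@3, A106@4): d1:13  d2:13  d3:12  d4:12 ⇒ 13.
Reduction 23 − 13 = 10.

10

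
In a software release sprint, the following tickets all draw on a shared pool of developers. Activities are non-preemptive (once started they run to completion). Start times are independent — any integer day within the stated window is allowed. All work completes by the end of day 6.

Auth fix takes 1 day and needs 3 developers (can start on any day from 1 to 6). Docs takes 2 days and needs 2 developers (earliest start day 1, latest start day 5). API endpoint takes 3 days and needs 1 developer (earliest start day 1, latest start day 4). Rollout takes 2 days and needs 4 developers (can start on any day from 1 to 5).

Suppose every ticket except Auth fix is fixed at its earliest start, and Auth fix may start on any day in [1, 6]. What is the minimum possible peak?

Auth fix@1: d1:10  d2:7  d3:1  d4:0  d5:0  d6:0 → peak 10
Auth fix@2: d1:7  d2:10  d3:1  d4:0  d5:0  d6:0 → peak 10
Auth fix@3: d1:7  d2:7  d3:4  d4:0  d5:0  d6:0 → peak 7
Auth fix@4: d1:7  d2:7  d3:1  d4:3  d5:0  d6:0 → peak 7
Auth fix@5: d1:7  d2:7  d3:1  d4:0  d5:3  d6:0 → peak 7
Auth fix@6: d1:7  d2:7  d3:1  d4:0  d5:0  d6:3 → peak 7
Best is Auth fix@3, peak 7.

7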